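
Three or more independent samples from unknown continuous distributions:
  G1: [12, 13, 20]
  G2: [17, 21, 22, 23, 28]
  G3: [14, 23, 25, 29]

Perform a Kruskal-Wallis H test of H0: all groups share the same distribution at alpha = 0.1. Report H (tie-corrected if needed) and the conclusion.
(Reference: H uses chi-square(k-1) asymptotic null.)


Step 1: Combine all N = 12 observations and assign midranks.
sorted (value, group, rank): (12,G1,1), (13,G1,2), (14,G3,3), (17,G2,4), (20,G1,5), (21,G2,6), (22,G2,7), (23,G2,8.5), (23,G3,8.5), (25,G3,10), (28,G2,11), (29,G3,12)
Step 2: Sum ranks within each group.
R_1 = 8 (n_1 = 3)
R_2 = 36.5 (n_2 = 5)
R_3 = 33.5 (n_3 = 4)
Step 3: H = 12/(N(N+1)) * sum(R_i^2/n_i) - 3(N+1)
     = 12/(12*13) * (8^2/3 + 36.5^2/5 + 33.5^2/4) - 3*13
     = 0.076923 * 568.346 - 39
     = 4.718910.
Step 4: Ties present; correction factor C = 1 - 6/(12^3 - 12) = 0.996503. Corrected H = 4.718910 / 0.996503 = 4.735468.
Step 5: Under H0, H ~ chi^2(2); p-value = 0.093693.
Step 6: alpha = 0.1. reject H0.

H = 4.7355, df = 2, p = 0.093693, reject H0.


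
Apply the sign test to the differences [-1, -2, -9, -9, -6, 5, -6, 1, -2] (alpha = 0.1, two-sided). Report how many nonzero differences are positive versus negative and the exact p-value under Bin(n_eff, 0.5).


Step 1: Discard zero differences. Original n = 9; n_eff = number of nonzero differences = 9.
Nonzero differences (with sign): -1, -2, -9, -9, -6, +5, -6, +1, -2
Step 2: Count signs: positive = 2, negative = 7.
Step 3: Under H0: P(positive) = 0.5, so the number of positives S ~ Bin(9, 0.5).
Step 4: Two-sided exact p-value = sum of Bin(9,0.5) probabilities at or below the observed probability = 0.179688.
Step 5: alpha = 0.1. fail to reject H0.

n_eff = 9, pos = 2, neg = 7, p = 0.179688, fail to reject H0.


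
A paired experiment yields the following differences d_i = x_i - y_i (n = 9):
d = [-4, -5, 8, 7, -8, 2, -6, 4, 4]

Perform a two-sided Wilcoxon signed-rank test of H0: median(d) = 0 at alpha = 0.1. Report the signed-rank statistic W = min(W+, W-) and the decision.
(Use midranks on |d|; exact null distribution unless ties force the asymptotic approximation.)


Step 1: Drop any zero differences (none here) and take |d_i|.
|d| = [4, 5, 8, 7, 8, 2, 6, 4, 4]
Step 2: Midrank |d_i| (ties get averaged ranks).
ranks: |4|->3, |5|->5, |8|->8.5, |7|->7, |8|->8.5, |2|->1, |6|->6, |4|->3, |4|->3
Step 3: Attach original signs; sum ranks with positive sign and with negative sign.
W+ = 8.5 + 7 + 1 + 3 + 3 = 22.5
W- = 3 + 5 + 8.5 + 6 = 22.5
(Check: W+ + W- = 45 should equal n(n+1)/2 = 45.)
Step 4: Test statistic W = min(W+, W-) = 22.5.
Step 5: Ties in |d|, so use the tie-corrected normal approximation.
        E[W] = n(n+1)/4 = 9*10/4 = 22.5.
        Tie groups: |d|=4 (t=3), |d|=8 (t=2); sum(t^3 - t) = 30.
        Var[W] = n(n+1)(2n+1)/24 - sum(t^3-t)/48 = 1710/24 - 30/48 = 70.625.
        z = (W - E[W]) / sqrt(Var[W]) = (22.5 - 22.5) / 8.4039 = 0.0000.
        Two-sided p = 2*Phi(z) = 1.000000.
Step 6: alpha = 0.1. fail to reject H0.

W+ = 22.5, W- = 22.5, W = min = 22.5, p = 1.000000, fail to reject H0.


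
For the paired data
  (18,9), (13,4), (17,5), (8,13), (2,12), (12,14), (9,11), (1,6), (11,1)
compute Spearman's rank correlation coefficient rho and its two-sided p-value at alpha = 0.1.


Step 1: Rank x and y separately (midranks; no ties here).
rank(x): 18->9, 13->7, 17->8, 8->3, 2->2, 12->6, 9->4, 1->1, 11->5
rank(y): 9->5, 4->2, 5->3, 13->8, 12->7, 14->9, 11->6, 6->4, 1->1
Step 2: d_i = R_x(i) - R_y(i); compute d_i^2.
  (9-5)^2=16, (7-2)^2=25, (8-3)^2=25, (3-8)^2=25, (2-7)^2=25, (6-9)^2=9, (4-6)^2=4, (1-4)^2=9, (5-1)^2=16
sum(d^2) = 154.
Step 3: rho = 1 - 6*154 / (9*(9^2 - 1)) = 1 - 924/720 = -0.283333.
Step 4: Under H0, t = rho * sqrt((n-2)/(1-rho^2)) = -0.7817 ~ t(7).
Step 5: Two-sided p-value from the t-distribution with 7 df = 0.460030.
Step 6: alpha = 0.1. fail to reject H0.

rho = -0.2833, p = 0.460030, fail to reject H0 at alpha = 0.1.


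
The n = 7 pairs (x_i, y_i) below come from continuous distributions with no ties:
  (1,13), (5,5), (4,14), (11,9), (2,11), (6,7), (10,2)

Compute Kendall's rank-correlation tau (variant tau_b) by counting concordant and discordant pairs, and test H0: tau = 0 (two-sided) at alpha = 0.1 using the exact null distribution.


Step 1: Enumerate the 21 unordered pairs (i,j) with i<j and classify each by sign(x_j-x_i) * sign(y_j-y_i).
  (1,2):dx=+4,dy=-8->D; (1,3):dx=+3,dy=+1->C; (1,4):dx=+10,dy=-4->D; (1,5):dx=+1,dy=-2->D
  (1,6):dx=+5,dy=-6->D; (1,7):dx=+9,dy=-11->D; (2,3):dx=-1,dy=+9->D; (2,4):dx=+6,dy=+4->C
  (2,5):dx=-3,dy=+6->D; (2,6):dx=+1,dy=+2->C; (2,7):dx=+5,dy=-3->D; (3,4):dx=+7,dy=-5->D
  (3,5):dx=-2,dy=-3->C; (3,6):dx=+2,dy=-7->D; (3,7):dx=+6,dy=-12->D; (4,5):dx=-9,dy=+2->D
  (4,6):dx=-5,dy=-2->C; (4,7):dx=-1,dy=-7->C; (5,6):dx=+4,dy=-4->D; (5,7):dx=+8,dy=-9->D
  (6,7):dx=+4,dy=-5->D
Step 2: C = 6, D = 15, total pairs = 21.
Step 3: tau = (C - D)/(n(n-1)/2) = (6 - 15)/21 = -0.428571.
Step 4: Exact two-sided p-value (enumerate n! = 5040 permutations of y under H0): p = 0.238889.
Step 5: alpha = 0.1. fail to reject H0.

tau_b = -0.4286 (C=6, D=15), p = 0.238889, fail to reject H0.


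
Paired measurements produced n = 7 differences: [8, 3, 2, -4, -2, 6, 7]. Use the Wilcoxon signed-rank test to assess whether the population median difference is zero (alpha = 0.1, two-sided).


Step 1: Drop any zero differences (none here) and take |d_i|.
|d| = [8, 3, 2, 4, 2, 6, 7]
Step 2: Midrank |d_i| (ties get averaged ranks).
ranks: |8|->7, |3|->3, |2|->1.5, |4|->4, |2|->1.5, |6|->5, |7|->6
Step 3: Attach original signs; sum ranks with positive sign and with negative sign.
W+ = 7 + 3 + 1.5 + 5 + 6 = 22.5
W- = 4 + 1.5 = 5.5
(Check: W+ + W- = 28 should equal n(n+1)/2 = 28.)
Step 4: Test statistic W = min(W+, W-) = 5.5.
Step 5: Ties in |d|, so use the tie-corrected normal approximation.
        E[W] = n(n+1)/4 = 7*8/4 = 14.
        Tie groups: |d|=2 (t=2); sum(t^3 - t) = 6.
        Var[W] = n(n+1)(2n+1)/24 - sum(t^3-t)/48 = 840/24 - 6/48 = 34.875.
        z = (W - E[W]) / sqrt(Var[W]) = (5.5 - 14) / 5.9055 = -1.4393.
        Two-sided p = 2*Phi(z) = 0.150056.
Step 6: alpha = 0.1. fail to reject H0.

W+ = 22.5, W- = 5.5, W = min = 5.5, p = 0.150056, fail to reject H0.


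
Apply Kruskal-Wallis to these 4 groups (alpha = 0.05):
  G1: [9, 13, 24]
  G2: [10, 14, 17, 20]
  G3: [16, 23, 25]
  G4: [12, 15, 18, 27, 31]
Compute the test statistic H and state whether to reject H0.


Step 1: Combine all N = 15 observations and assign midranks.
sorted (value, group, rank): (9,G1,1), (10,G2,2), (12,G4,3), (13,G1,4), (14,G2,5), (15,G4,6), (16,G3,7), (17,G2,8), (18,G4,9), (20,G2,10), (23,G3,11), (24,G1,12), (25,G3,13), (27,G4,14), (31,G4,15)
Step 2: Sum ranks within each group.
R_1 = 17 (n_1 = 3)
R_2 = 25 (n_2 = 4)
R_3 = 31 (n_3 = 3)
R_4 = 47 (n_4 = 5)
Step 3: H = 12/(N(N+1)) * sum(R_i^2/n_i) - 3(N+1)
     = 12/(15*16) * (17^2/3 + 25^2/4 + 31^2/3 + 47^2/5) - 3*16
     = 0.050000 * 1014.72 - 48
     = 2.735833.
Step 4: No ties, so H is used without correction.
Step 5: Under H0, H ~ chi^2(3); p-value = 0.434172.
Step 6: alpha = 0.05. fail to reject H0.

H = 2.7358, df = 3, p = 0.434172, fail to reject H0.


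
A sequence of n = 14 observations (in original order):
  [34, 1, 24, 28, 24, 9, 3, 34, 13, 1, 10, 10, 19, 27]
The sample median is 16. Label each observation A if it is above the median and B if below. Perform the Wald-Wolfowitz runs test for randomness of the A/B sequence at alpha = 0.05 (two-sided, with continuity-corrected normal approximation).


Step 1: Compute median = 16; label A = above, B = below.
Labels in order: ABAAABBABBBBAA  (n_A = 7, n_B = 7)
Step 2: Count runs R = 7.
Step 3: Under H0 (random ordering), E[R] = 2*n_A*n_B/(n_A+n_B) + 1 = 2*7*7/14 + 1 = 8.0000.
        Var[R] = 2*n_A*n_B*(2*n_A*n_B - n_A - n_B) / ((n_A+n_B)^2 * (n_A+n_B-1)) = 8232/2548 = 3.2308.
        SD[R] = 1.7974.
Step 4: Continuity-corrected z = (R + 0.5 - E[R]) / SD[R] = (7 + 0.5 - 8.0000) / 1.7974 = -0.2782.
Step 5: Two-sided p-value via normal approximation = 2*(1 - Phi(|z|)) = 0.780879.
Step 6: alpha = 0.05. fail to reject H0.

R = 7, z = -0.2782, p = 0.780879, fail to reject H0.


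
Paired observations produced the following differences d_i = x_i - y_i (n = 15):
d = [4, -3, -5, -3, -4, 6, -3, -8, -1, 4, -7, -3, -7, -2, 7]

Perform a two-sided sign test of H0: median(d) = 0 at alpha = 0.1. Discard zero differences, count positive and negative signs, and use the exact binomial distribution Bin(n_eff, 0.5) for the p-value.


Step 1: Discard zero differences. Original n = 15; n_eff = number of nonzero differences = 15.
Nonzero differences (with sign): +4, -3, -5, -3, -4, +6, -3, -8, -1, +4, -7, -3, -7, -2, +7
Step 2: Count signs: positive = 4, negative = 11.
Step 3: Under H0: P(positive) = 0.5, so the number of positives S ~ Bin(15, 0.5).
Step 4: Two-sided exact p-value = sum of Bin(15,0.5) probabilities at or below the observed probability = 0.118469.
Step 5: alpha = 0.1. fail to reject H0.

n_eff = 15, pos = 4, neg = 11, p = 0.118469, fail to reject H0.


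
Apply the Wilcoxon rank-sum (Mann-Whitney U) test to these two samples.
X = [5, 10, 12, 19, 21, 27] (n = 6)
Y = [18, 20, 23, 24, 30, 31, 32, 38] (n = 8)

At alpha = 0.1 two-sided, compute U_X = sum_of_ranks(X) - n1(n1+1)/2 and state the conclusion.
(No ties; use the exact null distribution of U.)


Step 1: Combine and sort all 14 observations; assign midranks.
sorted (value, group): (5,X), (10,X), (12,X), (18,Y), (19,X), (20,Y), (21,X), (23,Y), (24,Y), (27,X), (30,Y), (31,Y), (32,Y), (38,Y)
ranks: 5->1, 10->2, 12->3, 18->4, 19->5, 20->6, 21->7, 23->8, 24->9, 27->10, 30->11, 31->12, 32->13, 38->14
Step 2: Rank sum for X: R1 = 1 + 2 + 3 + 5 + 7 + 10 = 28.
Step 3: U_X = R1 - n1(n1+1)/2 = 28 - 6*7/2 = 28 - 21 = 7.
       U_Y = n1*n2 - U_X = 48 - 7 = 41.
Step 4: No ties, so the exact null distribution of U (based on enumerating the C(14,6) = 3003 equally likely rank assignments) gives the two-sided p-value.
Step 5: p-value = 0.029304; compare to alpha = 0.1. reject H0.

U_X = 7, p = 0.029304, reject H0 at alpha = 0.1.


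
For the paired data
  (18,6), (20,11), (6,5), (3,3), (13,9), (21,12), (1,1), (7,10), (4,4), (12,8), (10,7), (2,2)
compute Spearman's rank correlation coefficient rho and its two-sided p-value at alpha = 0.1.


Step 1: Rank x and y separately (midranks; no ties here).
rank(x): 18->10, 20->11, 6->5, 3->3, 13->9, 21->12, 1->1, 7->6, 4->4, 12->8, 10->7, 2->2
rank(y): 6->6, 11->11, 5->5, 3->3, 9->9, 12->12, 1->1, 10->10, 4->4, 8->8, 7->7, 2->2
Step 2: d_i = R_x(i) - R_y(i); compute d_i^2.
  (10-6)^2=16, (11-11)^2=0, (5-5)^2=0, (3-3)^2=0, (9-9)^2=0, (12-12)^2=0, (1-1)^2=0, (6-10)^2=16, (4-4)^2=0, (8-8)^2=0, (7-7)^2=0, (2-2)^2=0
sum(d^2) = 32.
Step 3: rho = 1 - 6*32 / (12*(12^2 - 1)) = 1 - 192/1716 = 0.888112.
Step 4: Under H0, t = rho * sqrt((n-2)/(1-rho^2)) = 6.1103 ~ t(10).
Step 5: Two-sided p-value from the t-distribution with 10 df = 0.000114.
Step 6: alpha = 0.1. reject H0.

rho = 0.8881, p = 0.000114, reject H0 at alpha = 0.1.


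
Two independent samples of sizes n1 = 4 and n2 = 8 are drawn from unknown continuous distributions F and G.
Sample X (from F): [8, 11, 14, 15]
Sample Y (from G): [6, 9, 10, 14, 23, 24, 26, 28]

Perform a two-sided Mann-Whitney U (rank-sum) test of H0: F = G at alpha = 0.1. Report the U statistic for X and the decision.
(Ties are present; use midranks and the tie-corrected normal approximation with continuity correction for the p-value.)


Step 1: Combine and sort all 12 observations; assign midranks.
sorted (value, group): (6,Y), (8,X), (9,Y), (10,Y), (11,X), (14,X), (14,Y), (15,X), (23,Y), (24,Y), (26,Y), (28,Y)
ranks: 6->1, 8->2, 9->3, 10->4, 11->5, 14->6.5, 14->6.5, 15->8, 23->9, 24->10, 26->11, 28->12
Step 2: Rank sum for X: R1 = 2 + 5 + 6.5 + 8 = 21.5.
Step 3: U_X = R1 - n1(n1+1)/2 = 21.5 - 4*5/2 = 21.5 - 10 = 11.5.
       U_Y = n1*n2 - U_X = 32 - 11.5 = 20.5.
Step 4: Ties are present, so use the tie-corrected normal approximation (with continuity correction) for the p-value.
Step 5: p-value = 0.496152; compare to alpha = 0.1. fail to reject H0.

U_X = 11.5, p = 0.496152, fail to reject H0 at alpha = 0.1.


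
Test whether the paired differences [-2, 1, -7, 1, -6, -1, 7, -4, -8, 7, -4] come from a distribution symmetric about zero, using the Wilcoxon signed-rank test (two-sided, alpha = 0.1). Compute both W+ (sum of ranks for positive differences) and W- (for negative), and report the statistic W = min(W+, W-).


Step 1: Drop any zero differences (none here) and take |d_i|.
|d| = [2, 1, 7, 1, 6, 1, 7, 4, 8, 7, 4]
Step 2: Midrank |d_i| (ties get averaged ranks).
ranks: |2|->4, |1|->2, |7|->9, |1|->2, |6|->7, |1|->2, |7|->9, |4|->5.5, |8|->11, |7|->9, |4|->5.5
Step 3: Attach original signs; sum ranks with positive sign and with negative sign.
W+ = 2 + 2 + 9 + 9 = 22
W- = 4 + 9 + 7 + 2 + 5.5 + 11 + 5.5 = 44
(Check: W+ + W- = 66 should equal n(n+1)/2 = 66.)
Step 4: Test statistic W = min(W+, W-) = 22.
Step 5: Ties in |d|, so use the tie-corrected normal approximation.
        E[W] = n(n+1)/4 = 11*12/4 = 33.
        Tie groups: |d|=1 (t=3), |d|=4 (t=2), |d|=7 (t=3); sum(t^3 - t) = 54.
        Var[W] = n(n+1)(2n+1)/24 - sum(t^3-t)/48 = 3036/24 - 54/48 = 125.375.
        z = (W - E[W]) / sqrt(Var[W]) = (22 - 33) / 11.1971 = -0.9824.
        Two-sided p = 2*Phi(z) = 0.325904.
Step 6: alpha = 0.1. fail to reject H0.

W+ = 22, W- = 44, W = min = 22, p = 0.325904, fail to reject H0.


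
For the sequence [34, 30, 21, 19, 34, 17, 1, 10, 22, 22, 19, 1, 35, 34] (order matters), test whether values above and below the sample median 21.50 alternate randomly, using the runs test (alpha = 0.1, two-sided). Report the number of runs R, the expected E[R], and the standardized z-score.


Step 1: Compute median = 21.50; label A = above, B = below.
Labels in order: AABBABBBAABBAA  (n_A = 7, n_B = 7)
Step 2: Count runs R = 7.
Step 3: Under H0 (random ordering), E[R] = 2*n_A*n_B/(n_A+n_B) + 1 = 2*7*7/14 + 1 = 8.0000.
        Var[R] = 2*n_A*n_B*(2*n_A*n_B - n_A - n_B) / ((n_A+n_B)^2 * (n_A+n_B-1)) = 8232/2548 = 3.2308.
        SD[R] = 1.7974.
Step 4: Continuity-corrected z = (R + 0.5 - E[R]) / SD[R] = (7 + 0.5 - 8.0000) / 1.7974 = -0.2782.
Step 5: Two-sided p-value via normal approximation = 2*(1 - Phi(|z|)) = 0.780879.
Step 6: alpha = 0.1. fail to reject H0.

R = 7, z = -0.2782, p = 0.780879, fail to reject H0.


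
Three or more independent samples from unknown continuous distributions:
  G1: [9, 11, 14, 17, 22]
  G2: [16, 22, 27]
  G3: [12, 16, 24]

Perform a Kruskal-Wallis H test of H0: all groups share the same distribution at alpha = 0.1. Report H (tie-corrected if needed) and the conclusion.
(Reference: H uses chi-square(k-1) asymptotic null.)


Step 1: Combine all N = 11 observations and assign midranks.
sorted (value, group, rank): (9,G1,1), (11,G1,2), (12,G3,3), (14,G1,4), (16,G2,5.5), (16,G3,5.5), (17,G1,7), (22,G1,8.5), (22,G2,8.5), (24,G3,10), (27,G2,11)
Step 2: Sum ranks within each group.
R_1 = 22.5 (n_1 = 5)
R_2 = 25 (n_2 = 3)
R_3 = 18.5 (n_3 = 3)
Step 3: H = 12/(N(N+1)) * sum(R_i^2/n_i) - 3(N+1)
     = 12/(11*12) * (22.5^2/5 + 25^2/3 + 18.5^2/3) - 3*12
     = 0.090909 * 423.667 - 36
     = 2.515152.
Step 4: Ties present; correction factor C = 1 - 12/(11^3 - 11) = 0.990909. Corrected H = 2.515152 / 0.990909 = 2.538226.
Step 5: Under H0, H ~ chi^2(2); p-value = 0.281081.
Step 6: alpha = 0.1. fail to reject H0.

H = 2.5382, df = 2, p = 0.281081, fail to reject H0.


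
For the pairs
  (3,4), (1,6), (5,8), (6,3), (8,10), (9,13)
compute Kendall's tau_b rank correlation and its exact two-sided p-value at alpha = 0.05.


Step 1: Enumerate the 15 unordered pairs (i,j) with i<j and classify each by sign(x_j-x_i) * sign(y_j-y_i).
  (1,2):dx=-2,dy=+2->D; (1,3):dx=+2,dy=+4->C; (1,4):dx=+3,dy=-1->D; (1,5):dx=+5,dy=+6->C
  (1,6):dx=+6,dy=+9->C; (2,3):dx=+4,dy=+2->C; (2,4):dx=+5,dy=-3->D; (2,5):dx=+7,dy=+4->C
  (2,6):dx=+8,dy=+7->C; (3,4):dx=+1,dy=-5->D; (3,5):dx=+3,dy=+2->C; (3,6):dx=+4,dy=+5->C
  (4,5):dx=+2,dy=+7->C; (4,6):dx=+3,dy=+10->C; (5,6):dx=+1,dy=+3->C
Step 2: C = 11, D = 4, total pairs = 15.
Step 3: tau = (C - D)/(n(n-1)/2) = (11 - 4)/15 = 0.466667.
Step 4: Exact two-sided p-value (enumerate n! = 720 permutations of y under H0): p = 0.272222.
Step 5: alpha = 0.05. fail to reject H0.

tau_b = 0.4667 (C=11, D=4), p = 0.272222, fail to reject H0.


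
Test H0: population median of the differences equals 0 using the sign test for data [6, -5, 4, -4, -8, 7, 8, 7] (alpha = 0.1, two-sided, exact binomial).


Step 1: Discard zero differences. Original n = 8; n_eff = number of nonzero differences = 8.
Nonzero differences (with sign): +6, -5, +4, -4, -8, +7, +8, +7
Step 2: Count signs: positive = 5, negative = 3.
Step 3: Under H0: P(positive) = 0.5, so the number of positives S ~ Bin(8, 0.5).
Step 4: Two-sided exact p-value = sum of Bin(8,0.5) probabilities at or below the observed probability = 0.726562.
Step 5: alpha = 0.1. fail to reject H0.

n_eff = 8, pos = 5, neg = 3, p = 0.726562, fail to reject H0.


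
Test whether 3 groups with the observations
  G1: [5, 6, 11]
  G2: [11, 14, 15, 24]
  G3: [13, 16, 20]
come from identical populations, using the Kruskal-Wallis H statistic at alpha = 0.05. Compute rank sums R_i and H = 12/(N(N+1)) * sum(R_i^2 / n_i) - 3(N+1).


Step 1: Combine all N = 10 observations and assign midranks.
sorted (value, group, rank): (5,G1,1), (6,G1,2), (11,G1,3.5), (11,G2,3.5), (13,G3,5), (14,G2,6), (15,G2,7), (16,G3,8), (20,G3,9), (24,G2,10)
Step 2: Sum ranks within each group.
R_1 = 6.5 (n_1 = 3)
R_2 = 26.5 (n_2 = 4)
R_3 = 22 (n_3 = 3)
Step 3: H = 12/(N(N+1)) * sum(R_i^2/n_i) - 3(N+1)
     = 12/(10*11) * (6.5^2/3 + 26.5^2/4 + 22^2/3) - 3*11
     = 0.109091 * 350.979 - 33
     = 5.288636.
Step 4: Ties present; correction factor C = 1 - 6/(10^3 - 10) = 0.993939. Corrected H = 5.288636 / 0.993939 = 5.320884.
Step 5: Under H0, H ~ chi^2(2); p-value = 0.069917.
Step 6: alpha = 0.05. fail to reject H0.

H = 5.3209, df = 2, p = 0.069917, fail to reject H0.


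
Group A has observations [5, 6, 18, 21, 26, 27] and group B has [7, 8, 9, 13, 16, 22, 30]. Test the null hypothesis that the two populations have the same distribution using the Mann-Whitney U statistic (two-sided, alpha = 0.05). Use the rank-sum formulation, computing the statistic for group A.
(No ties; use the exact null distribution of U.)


Step 1: Combine and sort all 13 observations; assign midranks.
sorted (value, group): (5,X), (6,X), (7,Y), (8,Y), (9,Y), (13,Y), (16,Y), (18,X), (21,X), (22,Y), (26,X), (27,X), (30,Y)
ranks: 5->1, 6->2, 7->3, 8->4, 9->5, 13->6, 16->7, 18->8, 21->9, 22->10, 26->11, 27->12, 30->13
Step 2: Rank sum for X: R1 = 1 + 2 + 8 + 9 + 11 + 12 = 43.
Step 3: U_X = R1 - n1(n1+1)/2 = 43 - 6*7/2 = 43 - 21 = 22.
       U_Y = n1*n2 - U_X = 42 - 22 = 20.
Step 4: No ties, so the exact null distribution of U (based on enumerating the C(13,6) = 1716 equally likely rank assignments) gives the two-sided p-value.
Step 5: p-value = 0.945221; compare to alpha = 0.05. fail to reject H0.

U_X = 22, p = 0.945221, fail to reject H0 at alpha = 0.05.


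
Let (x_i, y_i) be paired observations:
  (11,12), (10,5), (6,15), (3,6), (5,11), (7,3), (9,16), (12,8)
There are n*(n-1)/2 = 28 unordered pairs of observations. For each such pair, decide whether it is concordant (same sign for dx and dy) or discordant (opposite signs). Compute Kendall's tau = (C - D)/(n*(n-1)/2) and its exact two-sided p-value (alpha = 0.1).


Step 1: Enumerate the 28 unordered pairs (i,j) with i<j and classify each by sign(x_j-x_i) * sign(y_j-y_i).
  (1,2):dx=-1,dy=-7->C; (1,3):dx=-5,dy=+3->D; (1,4):dx=-8,dy=-6->C; (1,5):dx=-6,dy=-1->C
  (1,6):dx=-4,dy=-9->C; (1,7):dx=-2,dy=+4->D; (1,8):dx=+1,dy=-4->D; (2,3):dx=-4,dy=+10->D
  (2,4):dx=-7,dy=+1->D; (2,5):dx=-5,dy=+6->D; (2,6):dx=-3,dy=-2->C; (2,7):dx=-1,dy=+11->D
  (2,8):dx=+2,dy=+3->C; (3,4):dx=-3,dy=-9->C; (3,5):dx=-1,dy=-4->C; (3,6):dx=+1,dy=-12->D
  (3,7):dx=+3,dy=+1->C; (3,8):dx=+6,dy=-7->D; (4,5):dx=+2,dy=+5->C; (4,6):dx=+4,dy=-3->D
  (4,7):dx=+6,dy=+10->C; (4,8):dx=+9,dy=+2->C; (5,6):dx=+2,dy=-8->D; (5,7):dx=+4,dy=+5->C
  (5,8):dx=+7,dy=-3->D; (6,7):dx=+2,dy=+13->C; (6,8):dx=+5,dy=+5->C; (7,8):dx=+3,dy=-8->D
Step 2: C = 15, D = 13, total pairs = 28.
Step 3: tau = (C - D)/(n(n-1)/2) = (15 - 13)/28 = 0.071429.
Step 4: Exact two-sided p-value (enumerate n! = 40320 permutations of y under H0): p = 0.904861.
Step 5: alpha = 0.1. fail to reject H0.

tau_b = 0.0714 (C=15, D=13), p = 0.904861, fail to reject H0.


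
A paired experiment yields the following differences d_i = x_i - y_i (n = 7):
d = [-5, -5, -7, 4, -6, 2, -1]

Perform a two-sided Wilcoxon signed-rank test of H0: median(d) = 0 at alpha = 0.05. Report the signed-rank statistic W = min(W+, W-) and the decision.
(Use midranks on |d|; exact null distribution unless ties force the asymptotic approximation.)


Step 1: Drop any zero differences (none here) and take |d_i|.
|d| = [5, 5, 7, 4, 6, 2, 1]
Step 2: Midrank |d_i| (ties get averaged ranks).
ranks: |5|->4.5, |5|->4.5, |7|->7, |4|->3, |6|->6, |2|->2, |1|->1
Step 3: Attach original signs; sum ranks with positive sign and with negative sign.
W+ = 3 + 2 = 5
W- = 4.5 + 4.5 + 7 + 6 + 1 = 23
(Check: W+ + W- = 28 should equal n(n+1)/2 = 28.)
Step 4: Test statistic W = min(W+, W-) = 5.
Step 5: Ties in |d|, so use the tie-corrected normal approximation.
        E[W] = n(n+1)/4 = 7*8/4 = 14.
        Tie groups: |d|=5 (t=2); sum(t^3 - t) = 6.
        Var[W] = n(n+1)(2n+1)/24 - sum(t^3-t)/48 = 840/24 - 6/48 = 34.875.
        z = (W - E[W]) / sqrt(Var[W]) = (5 - 14) / 5.9055 = -1.5240.
        Two-sided p = 2*Phi(z) = 0.127508.
Step 6: alpha = 0.05. fail to reject H0.

W+ = 5, W- = 23, W = min = 5, p = 0.127508, fail to reject H0.


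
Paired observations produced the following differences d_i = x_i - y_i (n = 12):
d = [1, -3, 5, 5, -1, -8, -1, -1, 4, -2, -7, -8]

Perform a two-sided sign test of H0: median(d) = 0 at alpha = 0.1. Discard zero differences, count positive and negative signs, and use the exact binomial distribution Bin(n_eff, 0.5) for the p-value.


Step 1: Discard zero differences. Original n = 12; n_eff = number of nonzero differences = 12.
Nonzero differences (with sign): +1, -3, +5, +5, -1, -8, -1, -1, +4, -2, -7, -8
Step 2: Count signs: positive = 4, negative = 8.
Step 3: Under H0: P(positive) = 0.5, so the number of positives S ~ Bin(12, 0.5).
Step 4: Two-sided exact p-value = sum of Bin(12,0.5) probabilities at or below the observed probability = 0.387695.
Step 5: alpha = 0.1. fail to reject H0.

n_eff = 12, pos = 4, neg = 8, p = 0.387695, fail to reject H0.


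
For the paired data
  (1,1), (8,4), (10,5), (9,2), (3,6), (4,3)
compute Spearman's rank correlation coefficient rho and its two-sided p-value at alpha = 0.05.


Step 1: Rank x and y separately (midranks; no ties here).
rank(x): 1->1, 8->4, 10->6, 9->5, 3->2, 4->3
rank(y): 1->1, 4->4, 5->5, 2->2, 6->6, 3->3
Step 2: d_i = R_x(i) - R_y(i); compute d_i^2.
  (1-1)^2=0, (4-4)^2=0, (6-5)^2=1, (5-2)^2=9, (2-6)^2=16, (3-3)^2=0
sum(d^2) = 26.
Step 3: rho = 1 - 6*26 / (6*(6^2 - 1)) = 1 - 156/210 = 0.257143.
Step 4: Under H0, t = rho * sqrt((n-2)/(1-rho^2)) = 0.5322 ~ t(4).
Step 5: Two-sided p-value from the t-distribution with 4 df = 0.622787.
Step 6: alpha = 0.05. fail to reject H0.

rho = 0.2571, p = 0.622787, fail to reject H0 at alpha = 0.05.


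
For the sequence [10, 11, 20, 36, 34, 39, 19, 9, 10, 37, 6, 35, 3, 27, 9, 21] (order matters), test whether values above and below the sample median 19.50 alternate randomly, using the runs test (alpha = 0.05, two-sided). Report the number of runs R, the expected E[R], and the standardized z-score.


Step 1: Compute median = 19.50; label A = above, B = below.
Labels in order: BBAAAABBBABABABA  (n_A = 8, n_B = 8)
Step 2: Count runs R = 10.
Step 3: Under H0 (random ordering), E[R] = 2*n_A*n_B/(n_A+n_B) + 1 = 2*8*8/16 + 1 = 9.0000.
        Var[R] = 2*n_A*n_B*(2*n_A*n_B - n_A - n_B) / ((n_A+n_B)^2 * (n_A+n_B-1)) = 14336/3840 = 3.7333.
        SD[R] = 1.9322.
Step 4: Continuity-corrected z = (R - 0.5 - E[R]) / SD[R] = (10 - 0.5 - 9.0000) / 1.9322 = 0.2588.
Step 5: Two-sided p-value via normal approximation = 2*(1 - Phi(|z|)) = 0.795809.
Step 6: alpha = 0.05. fail to reject H0.

R = 10, z = 0.2588, p = 0.795809, fail to reject H0.


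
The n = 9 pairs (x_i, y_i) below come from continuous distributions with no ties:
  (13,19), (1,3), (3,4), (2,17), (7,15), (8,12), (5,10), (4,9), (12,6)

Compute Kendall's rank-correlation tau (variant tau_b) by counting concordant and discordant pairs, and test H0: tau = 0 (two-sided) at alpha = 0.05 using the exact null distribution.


Step 1: Enumerate the 36 unordered pairs (i,j) with i<j and classify each by sign(x_j-x_i) * sign(y_j-y_i).
  (1,2):dx=-12,dy=-16->C; (1,3):dx=-10,dy=-15->C; (1,4):dx=-11,dy=-2->C; (1,5):dx=-6,dy=-4->C
  (1,6):dx=-5,dy=-7->C; (1,7):dx=-8,dy=-9->C; (1,8):dx=-9,dy=-10->C; (1,9):dx=-1,dy=-13->C
  (2,3):dx=+2,dy=+1->C; (2,4):dx=+1,dy=+14->C; (2,5):dx=+6,dy=+12->C; (2,6):dx=+7,dy=+9->C
  (2,7):dx=+4,dy=+7->C; (2,8):dx=+3,dy=+6->C; (2,9):dx=+11,dy=+3->C; (3,4):dx=-1,dy=+13->D
  (3,5):dx=+4,dy=+11->C; (3,6):dx=+5,dy=+8->C; (3,7):dx=+2,dy=+6->C; (3,8):dx=+1,dy=+5->C
  (3,9):dx=+9,dy=+2->C; (4,5):dx=+5,dy=-2->D; (4,6):dx=+6,dy=-5->D; (4,7):dx=+3,dy=-7->D
  (4,8):dx=+2,dy=-8->D; (4,9):dx=+10,dy=-11->D; (5,6):dx=+1,dy=-3->D; (5,7):dx=-2,dy=-5->C
  (5,8):dx=-3,dy=-6->C; (5,9):dx=+5,dy=-9->D; (6,7):dx=-3,dy=-2->C; (6,8):dx=-4,dy=-3->C
  (6,9):dx=+4,dy=-6->D; (7,8):dx=-1,dy=-1->C; (7,9):dx=+7,dy=-4->D; (8,9):dx=+8,dy=-3->D
Step 2: C = 25, D = 11, total pairs = 36.
Step 3: tau = (C - D)/(n(n-1)/2) = (25 - 11)/36 = 0.388889.
Step 4: Exact two-sided p-value (enumerate n! = 362880 permutations of y under H0): p = 0.180181.
Step 5: alpha = 0.05. fail to reject H0.

tau_b = 0.3889 (C=25, D=11), p = 0.180181, fail to reject H0.


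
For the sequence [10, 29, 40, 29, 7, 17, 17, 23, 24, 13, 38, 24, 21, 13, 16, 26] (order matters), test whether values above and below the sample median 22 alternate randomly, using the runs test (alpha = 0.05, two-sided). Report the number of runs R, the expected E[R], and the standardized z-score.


Step 1: Compute median = 22; label A = above, B = below.
Labels in order: BAAABBBAABAABBBA  (n_A = 8, n_B = 8)
Step 2: Count runs R = 8.
Step 3: Under H0 (random ordering), E[R] = 2*n_A*n_B/(n_A+n_B) + 1 = 2*8*8/16 + 1 = 9.0000.
        Var[R] = 2*n_A*n_B*(2*n_A*n_B - n_A - n_B) / ((n_A+n_B)^2 * (n_A+n_B-1)) = 14336/3840 = 3.7333.
        SD[R] = 1.9322.
Step 4: Continuity-corrected z = (R + 0.5 - E[R]) / SD[R] = (8 + 0.5 - 9.0000) / 1.9322 = -0.2588.
Step 5: Two-sided p-value via normal approximation = 2*(1 - Phi(|z|)) = 0.795809.
Step 6: alpha = 0.05. fail to reject H0.

R = 8, z = -0.2588, p = 0.795809, fail to reject H0.


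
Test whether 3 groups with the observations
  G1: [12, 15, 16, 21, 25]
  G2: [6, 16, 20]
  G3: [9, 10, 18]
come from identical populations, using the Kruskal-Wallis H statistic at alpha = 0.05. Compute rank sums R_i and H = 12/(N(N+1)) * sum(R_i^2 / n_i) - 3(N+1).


Step 1: Combine all N = 11 observations and assign midranks.
sorted (value, group, rank): (6,G2,1), (9,G3,2), (10,G3,3), (12,G1,4), (15,G1,5), (16,G1,6.5), (16,G2,6.5), (18,G3,8), (20,G2,9), (21,G1,10), (25,G1,11)
Step 2: Sum ranks within each group.
R_1 = 36.5 (n_1 = 5)
R_2 = 16.5 (n_2 = 3)
R_3 = 13 (n_3 = 3)
Step 3: H = 12/(N(N+1)) * sum(R_i^2/n_i) - 3(N+1)
     = 12/(11*12) * (36.5^2/5 + 16.5^2/3 + 13^2/3) - 3*12
     = 0.090909 * 413.533 - 36
     = 1.593939.
Step 4: Ties present; correction factor C = 1 - 6/(11^3 - 11) = 0.995455. Corrected H = 1.593939 / 0.995455 = 1.601218.
Step 5: Under H0, H ~ chi^2(2); p-value = 0.449055.
Step 6: alpha = 0.05. fail to reject H0.

H = 1.6012, df = 2, p = 0.449055, fail to reject H0.


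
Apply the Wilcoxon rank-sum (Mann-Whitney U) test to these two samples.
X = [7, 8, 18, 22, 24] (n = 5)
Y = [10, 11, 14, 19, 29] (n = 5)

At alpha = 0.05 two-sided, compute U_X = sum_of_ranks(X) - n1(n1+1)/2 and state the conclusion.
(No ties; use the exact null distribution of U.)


Step 1: Combine and sort all 10 observations; assign midranks.
sorted (value, group): (7,X), (8,X), (10,Y), (11,Y), (14,Y), (18,X), (19,Y), (22,X), (24,X), (29,Y)
ranks: 7->1, 8->2, 10->3, 11->4, 14->5, 18->6, 19->7, 22->8, 24->9, 29->10
Step 2: Rank sum for X: R1 = 1 + 2 + 6 + 8 + 9 = 26.
Step 3: U_X = R1 - n1(n1+1)/2 = 26 - 5*6/2 = 26 - 15 = 11.
       U_Y = n1*n2 - U_X = 25 - 11 = 14.
Step 4: No ties, so the exact null distribution of U (based on enumerating the C(10,5) = 252 equally likely rank assignments) gives the two-sided p-value.
Step 5: p-value = 0.841270; compare to alpha = 0.05. fail to reject H0.

U_X = 11, p = 0.841270, fail to reject H0 at alpha = 0.05.


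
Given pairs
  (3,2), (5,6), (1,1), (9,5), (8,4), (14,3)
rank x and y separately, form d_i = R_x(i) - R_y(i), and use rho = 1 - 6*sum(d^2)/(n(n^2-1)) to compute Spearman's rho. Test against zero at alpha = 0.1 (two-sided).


Step 1: Rank x and y separately (midranks; no ties here).
rank(x): 3->2, 5->3, 1->1, 9->5, 8->4, 14->6
rank(y): 2->2, 6->6, 1->1, 5->5, 4->4, 3->3
Step 2: d_i = R_x(i) - R_y(i); compute d_i^2.
  (2-2)^2=0, (3-6)^2=9, (1-1)^2=0, (5-5)^2=0, (4-4)^2=0, (6-3)^2=9
sum(d^2) = 18.
Step 3: rho = 1 - 6*18 / (6*(6^2 - 1)) = 1 - 108/210 = 0.485714.
Step 4: Under H0, t = rho * sqrt((n-2)/(1-rho^2)) = 1.1113 ~ t(4).
Step 5: Two-sided p-value from the t-distribution with 4 df = 0.328723.
Step 6: alpha = 0.1. fail to reject H0.

rho = 0.4857, p = 0.328723, fail to reject H0 at alpha = 0.1.


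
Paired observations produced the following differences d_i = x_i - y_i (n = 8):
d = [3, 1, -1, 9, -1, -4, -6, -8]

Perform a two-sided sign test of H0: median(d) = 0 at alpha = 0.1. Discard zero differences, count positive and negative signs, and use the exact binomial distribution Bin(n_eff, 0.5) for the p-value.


Step 1: Discard zero differences. Original n = 8; n_eff = number of nonzero differences = 8.
Nonzero differences (with sign): +3, +1, -1, +9, -1, -4, -6, -8
Step 2: Count signs: positive = 3, negative = 5.
Step 3: Under H0: P(positive) = 0.5, so the number of positives S ~ Bin(8, 0.5).
Step 4: Two-sided exact p-value = sum of Bin(8,0.5) probabilities at or below the observed probability = 0.726562.
Step 5: alpha = 0.1. fail to reject H0.

n_eff = 8, pos = 3, neg = 5, p = 0.726562, fail to reject H0.


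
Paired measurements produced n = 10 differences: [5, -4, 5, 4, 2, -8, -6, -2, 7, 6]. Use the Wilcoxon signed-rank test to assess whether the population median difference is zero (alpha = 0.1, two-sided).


Step 1: Drop any zero differences (none here) and take |d_i|.
|d| = [5, 4, 5, 4, 2, 8, 6, 2, 7, 6]
Step 2: Midrank |d_i| (ties get averaged ranks).
ranks: |5|->5.5, |4|->3.5, |5|->5.5, |4|->3.5, |2|->1.5, |8|->10, |6|->7.5, |2|->1.5, |7|->9, |6|->7.5
Step 3: Attach original signs; sum ranks with positive sign and with negative sign.
W+ = 5.5 + 5.5 + 3.5 + 1.5 + 9 + 7.5 = 32.5
W- = 3.5 + 10 + 7.5 + 1.5 = 22.5
(Check: W+ + W- = 55 should equal n(n+1)/2 = 55.)
Step 4: Test statistic W = min(W+, W-) = 22.5.
Step 5: Ties in |d|, so use the tie-corrected normal approximation.
        E[W] = n(n+1)/4 = 10*11/4 = 27.5.
        Tie groups: |d|=2 (t=2), |d|=4 (t=2), |d|=5 (t=2), |d|=6 (t=2); sum(t^3 - t) = 24.
        Var[W] = n(n+1)(2n+1)/24 - sum(t^3-t)/48 = 2310/24 - 24/48 = 95.75.
        z = (W - E[W]) / sqrt(Var[W]) = (22.5 - 27.5) / 9.7852 = -0.5110.
        Two-sided p = 2*Phi(z) = 0.609368.
Step 6: alpha = 0.1. fail to reject H0.

W+ = 32.5, W- = 22.5, W = min = 22.5, p = 0.609368, fail to reject H0.


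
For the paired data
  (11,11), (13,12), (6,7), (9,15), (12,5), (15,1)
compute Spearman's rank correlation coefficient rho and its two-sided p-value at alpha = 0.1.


Step 1: Rank x and y separately (midranks; no ties here).
rank(x): 11->3, 13->5, 6->1, 9->2, 12->4, 15->6
rank(y): 11->4, 12->5, 7->3, 15->6, 5->2, 1->1
Step 2: d_i = R_x(i) - R_y(i); compute d_i^2.
  (3-4)^2=1, (5-5)^2=0, (1-3)^2=4, (2-6)^2=16, (4-2)^2=4, (6-1)^2=25
sum(d^2) = 50.
Step 3: rho = 1 - 6*50 / (6*(6^2 - 1)) = 1 - 300/210 = -0.428571.
Step 4: Under H0, t = rho * sqrt((n-2)/(1-rho^2)) = -0.9487 ~ t(4).
Step 5: Two-sided p-value from the t-distribution with 4 df = 0.396501.
Step 6: alpha = 0.1. fail to reject H0.

rho = -0.4286, p = 0.396501, fail to reject H0 at alpha = 0.1.


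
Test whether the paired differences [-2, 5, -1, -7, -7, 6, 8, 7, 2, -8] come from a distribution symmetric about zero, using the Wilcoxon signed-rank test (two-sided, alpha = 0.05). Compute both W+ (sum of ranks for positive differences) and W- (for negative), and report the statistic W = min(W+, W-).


Step 1: Drop any zero differences (none here) and take |d_i|.
|d| = [2, 5, 1, 7, 7, 6, 8, 7, 2, 8]
Step 2: Midrank |d_i| (ties get averaged ranks).
ranks: |2|->2.5, |5|->4, |1|->1, |7|->7, |7|->7, |6|->5, |8|->9.5, |7|->7, |2|->2.5, |8|->9.5
Step 3: Attach original signs; sum ranks with positive sign and with negative sign.
W+ = 4 + 5 + 9.5 + 7 + 2.5 = 28
W- = 2.5 + 1 + 7 + 7 + 9.5 = 27
(Check: W+ + W- = 55 should equal n(n+1)/2 = 55.)
Step 4: Test statistic W = min(W+, W-) = 27.
Step 5: Ties in |d|, so use the tie-corrected normal approximation.
        E[W] = n(n+1)/4 = 10*11/4 = 27.5.
        Tie groups: |d|=2 (t=2), |d|=7 (t=3), |d|=8 (t=2); sum(t^3 - t) = 36.
        Var[W] = n(n+1)(2n+1)/24 - sum(t^3-t)/48 = 2310/24 - 36/48 = 95.5.
        z = (W - E[W]) / sqrt(Var[W]) = (27 - 27.5) / 9.7724 = -0.0512.
        Two-sided p = 2*Phi(z) = 0.959194.
Step 6: alpha = 0.05. fail to reject H0.

W+ = 28, W- = 27, W = min = 27, p = 0.959194, fail to reject H0.


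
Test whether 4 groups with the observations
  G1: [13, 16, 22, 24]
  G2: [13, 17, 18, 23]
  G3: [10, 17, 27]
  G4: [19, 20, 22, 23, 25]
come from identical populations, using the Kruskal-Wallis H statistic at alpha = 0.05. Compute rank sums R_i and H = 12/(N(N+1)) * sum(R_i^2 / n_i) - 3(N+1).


Step 1: Combine all N = 16 observations and assign midranks.
sorted (value, group, rank): (10,G3,1), (13,G1,2.5), (13,G2,2.5), (16,G1,4), (17,G2,5.5), (17,G3,5.5), (18,G2,7), (19,G4,8), (20,G4,9), (22,G1,10.5), (22,G4,10.5), (23,G2,12.5), (23,G4,12.5), (24,G1,14), (25,G4,15), (27,G3,16)
Step 2: Sum ranks within each group.
R_1 = 31 (n_1 = 4)
R_2 = 27.5 (n_2 = 4)
R_3 = 22.5 (n_3 = 3)
R_4 = 55 (n_4 = 5)
Step 3: H = 12/(N(N+1)) * sum(R_i^2/n_i) - 3(N+1)
     = 12/(16*17) * (31^2/4 + 27.5^2/4 + 22.5^2/3 + 55^2/5) - 3*17
     = 0.044118 * 1203.06 - 51
     = 2.076287.
Step 4: Ties present; correction factor C = 1 - 24/(16^3 - 16) = 0.994118. Corrected H = 2.076287 / 0.994118 = 2.088572.
Step 5: Under H0, H ~ chi^2(3); p-value = 0.554228.
Step 6: alpha = 0.05. fail to reject H0.

H = 2.0886, df = 3, p = 0.554228, fail to reject H0.


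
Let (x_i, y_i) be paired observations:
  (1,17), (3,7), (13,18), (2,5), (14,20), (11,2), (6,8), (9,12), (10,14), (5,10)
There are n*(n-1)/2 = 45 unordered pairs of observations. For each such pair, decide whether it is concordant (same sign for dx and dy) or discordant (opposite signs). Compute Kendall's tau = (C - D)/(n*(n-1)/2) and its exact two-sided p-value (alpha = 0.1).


Step 1: Enumerate the 45 unordered pairs (i,j) with i<j and classify each by sign(x_j-x_i) * sign(y_j-y_i).
  (1,2):dx=+2,dy=-10->D; (1,3):dx=+12,dy=+1->C; (1,4):dx=+1,dy=-12->D; (1,5):dx=+13,dy=+3->C
  (1,6):dx=+10,dy=-15->D; (1,7):dx=+5,dy=-9->D; (1,8):dx=+8,dy=-5->D; (1,9):dx=+9,dy=-3->D
  (1,10):dx=+4,dy=-7->D; (2,3):dx=+10,dy=+11->C; (2,4):dx=-1,dy=-2->C; (2,5):dx=+11,dy=+13->C
  (2,6):dx=+8,dy=-5->D; (2,7):dx=+3,dy=+1->C; (2,8):dx=+6,dy=+5->C; (2,9):dx=+7,dy=+7->C
  (2,10):dx=+2,dy=+3->C; (3,4):dx=-11,dy=-13->C; (3,5):dx=+1,dy=+2->C; (3,6):dx=-2,dy=-16->C
  (3,7):dx=-7,dy=-10->C; (3,8):dx=-4,dy=-6->C; (3,9):dx=-3,dy=-4->C; (3,10):dx=-8,dy=-8->C
  (4,5):dx=+12,dy=+15->C; (4,6):dx=+9,dy=-3->D; (4,7):dx=+4,dy=+3->C; (4,8):dx=+7,dy=+7->C
  (4,9):dx=+8,dy=+9->C; (4,10):dx=+3,dy=+5->C; (5,6):dx=-3,dy=-18->C; (5,7):dx=-8,dy=-12->C
  (5,8):dx=-5,dy=-8->C; (5,9):dx=-4,dy=-6->C; (5,10):dx=-9,dy=-10->C; (6,7):dx=-5,dy=+6->D
  (6,8):dx=-2,dy=+10->D; (6,9):dx=-1,dy=+12->D; (6,10):dx=-6,dy=+8->D; (7,8):dx=+3,dy=+4->C
  (7,9):dx=+4,dy=+6->C; (7,10):dx=-1,dy=+2->D; (8,9):dx=+1,dy=+2->C; (8,10):dx=-4,dy=-2->C
  (9,10):dx=-5,dy=-4->C
Step 2: C = 31, D = 14, total pairs = 45.
Step 3: tau = (C - D)/(n(n-1)/2) = (31 - 14)/45 = 0.377778.
Step 4: Exact two-sided p-value (enumerate n! = 3628800 permutations of y under H0): p = 0.155742.
Step 5: alpha = 0.1. fail to reject H0.

tau_b = 0.3778 (C=31, D=14), p = 0.155742, fail to reject H0.


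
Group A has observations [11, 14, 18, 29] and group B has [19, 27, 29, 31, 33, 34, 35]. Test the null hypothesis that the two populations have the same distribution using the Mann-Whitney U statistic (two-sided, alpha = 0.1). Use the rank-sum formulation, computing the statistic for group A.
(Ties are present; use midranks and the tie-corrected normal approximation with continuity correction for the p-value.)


Step 1: Combine and sort all 11 observations; assign midranks.
sorted (value, group): (11,X), (14,X), (18,X), (19,Y), (27,Y), (29,X), (29,Y), (31,Y), (33,Y), (34,Y), (35,Y)
ranks: 11->1, 14->2, 18->3, 19->4, 27->5, 29->6.5, 29->6.5, 31->8, 33->9, 34->10, 35->11
Step 2: Rank sum for X: R1 = 1 + 2 + 3 + 6.5 = 12.5.
Step 3: U_X = R1 - n1(n1+1)/2 = 12.5 - 4*5/2 = 12.5 - 10 = 2.5.
       U_Y = n1*n2 - U_X = 28 - 2.5 = 25.5.
Step 4: Ties are present, so use the tie-corrected normal approximation (with continuity correction) for the p-value.
Step 5: p-value = 0.037202; compare to alpha = 0.1. reject H0.

U_X = 2.5, p = 0.037202, reject H0 at alpha = 0.1.


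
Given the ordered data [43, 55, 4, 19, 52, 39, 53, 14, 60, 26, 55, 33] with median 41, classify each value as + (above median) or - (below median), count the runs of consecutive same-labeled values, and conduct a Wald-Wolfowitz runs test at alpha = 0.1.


Step 1: Compute median = 41; label A = above, B = below.
Labels in order: AABBABABABAB  (n_A = 6, n_B = 6)
Step 2: Count runs R = 10.
Step 3: Under H0 (random ordering), E[R] = 2*n_A*n_B/(n_A+n_B) + 1 = 2*6*6/12 + 1 = 7.0000.
        Var[R] = 2*n_A*n_B*(2*n_A*n_B - n_A - n_B) / ((n_A+n_B)^2 * (n_A+n_B-1)) = 4320/1584 = 2.7273.
        SD[R] = 1.6514.
Step 4: Continuity-corrected z = (R - 0.5 - E[R]) / SD[R] = (10 - 0.5 - 7.0000) / 1.6514 = 1.5138.
Step 5: Two-sided p-value via normal approximation = 2*(1 - Phi(|z|)) = 0.130070.
Step 6: alpha = 0.1. fail to reject H0.

R = 10, z = 1.5138, p = 0.130070, fail to reject H0.


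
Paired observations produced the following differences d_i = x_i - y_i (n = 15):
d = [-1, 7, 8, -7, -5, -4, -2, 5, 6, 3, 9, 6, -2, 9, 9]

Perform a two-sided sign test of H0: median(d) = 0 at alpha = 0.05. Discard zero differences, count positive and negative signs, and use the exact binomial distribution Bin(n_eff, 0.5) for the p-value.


Step 1: Discard zero differences. Original n = 15; n_eff = number of nonzero differences = 15.
Nonzero differences (with sign): -1, +7, +8, -7, -5, -4, -2, +5, +6, +3, +9, +6, -2, +9, +9
Step 2: Count signs: positive = 9, negative = 6.
Step 3: Under H0: P(positive) = 0.5, so the number of positives S ~ Bin(15, 0.5).
Step 4: Two-sided exact p-value = sum of Bin(15,0.5) probabilities at or below the observed probability = 0.607239.
Step 5: alpha = 0.05. fail to reject H0.

n_eff = 15, pos = 9, neg = 6, p = 0.607239, fail to reject H0.


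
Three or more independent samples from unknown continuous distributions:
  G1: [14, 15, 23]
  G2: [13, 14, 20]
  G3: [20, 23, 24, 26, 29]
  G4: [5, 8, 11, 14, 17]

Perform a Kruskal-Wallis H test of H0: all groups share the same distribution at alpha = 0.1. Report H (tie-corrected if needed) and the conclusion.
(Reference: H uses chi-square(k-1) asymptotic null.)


Step 1: Combine all N = 16 observations and assign midranks.
sorted (value, group, rank): (5,G4,1), (8,G4,2), (11,G4,3), (13,G2,4), (14,G1,6), (14,G2,6), (14,G4,6), (15,G1,8), (17,G4,9), (20,G2,10.5), (20,G3,10.5), (23,G1,12.5), (23,G3,12.5), (24,G3,14), (26,G3,15), (29,G3,16)
Step 2: Sum ranks within each group.
R_1 = 26.5 (n_1 = 3)
R_2 = 20.5 (n_2 = 3)
R_3 = 68 (n_3 = 5)
R_4 = 21 (n_4 = 5)
Step 3: H = 12/(N(N+1)) * sum(R_i^2/n_i) - 3(N+1)
     = 12/(16*17) * (26.5^2/3 + 20.5^2/3 + 68^2/5 + 21^2/5) - 3*17
     = 0.044118 * 1387.17 - 51
     = 10.198529.
Step 4: Ties present; correction factor C = 1 - 36/(16^3 - 16) = 0.991176. Corrected H = 10.198529 / 0.991176 = 10.289318.
Step 5: Under H0, H ~ chi^2(3); p-value = 0.016260.
Step 6: alpha = 0.1. reject H0.

H = 10.2893, df = 3, p = 0.016260, reject H0.
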